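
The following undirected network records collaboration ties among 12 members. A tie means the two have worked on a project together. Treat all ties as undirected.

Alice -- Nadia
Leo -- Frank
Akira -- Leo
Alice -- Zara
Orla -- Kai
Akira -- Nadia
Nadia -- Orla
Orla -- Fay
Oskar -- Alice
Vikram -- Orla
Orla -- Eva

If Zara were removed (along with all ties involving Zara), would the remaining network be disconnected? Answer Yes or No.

Even without Zara, every remaining node can still reach every other (the residual graph is connected), so Zara is not a cut vertex.

No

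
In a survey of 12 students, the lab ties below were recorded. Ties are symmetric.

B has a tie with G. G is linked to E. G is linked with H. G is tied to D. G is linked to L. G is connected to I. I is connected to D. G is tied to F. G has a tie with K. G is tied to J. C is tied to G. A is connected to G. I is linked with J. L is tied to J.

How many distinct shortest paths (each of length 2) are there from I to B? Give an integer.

The shortest distance is 2, and the only length-2 path is I–G–B. So there is exactly 1 shortest path.

1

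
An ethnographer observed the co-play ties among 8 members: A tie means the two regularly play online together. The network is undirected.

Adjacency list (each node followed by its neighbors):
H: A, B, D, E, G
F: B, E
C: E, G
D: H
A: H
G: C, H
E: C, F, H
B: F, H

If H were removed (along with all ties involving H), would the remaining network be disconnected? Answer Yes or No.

Yes

Removing H leaves {B, C, E, F, and G} with no path to {A}, so the network splits into 3 components. H is a cut vertex.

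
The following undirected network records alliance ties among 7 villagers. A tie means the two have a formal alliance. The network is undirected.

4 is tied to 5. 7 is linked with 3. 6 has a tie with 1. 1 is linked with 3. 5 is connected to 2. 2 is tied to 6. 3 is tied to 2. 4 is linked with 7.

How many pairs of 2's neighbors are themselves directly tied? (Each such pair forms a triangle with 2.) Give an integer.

0

2's neighbors are 3, 5, and 6, but none of them are tied to each other, so no triangle contains 2.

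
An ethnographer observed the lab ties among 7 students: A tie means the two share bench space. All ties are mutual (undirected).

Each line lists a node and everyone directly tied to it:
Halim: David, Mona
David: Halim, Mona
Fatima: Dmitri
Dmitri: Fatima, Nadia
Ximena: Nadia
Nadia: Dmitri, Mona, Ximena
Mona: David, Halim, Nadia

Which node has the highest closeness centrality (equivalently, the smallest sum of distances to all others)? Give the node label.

Farness (sum of distances to all others) for each node — David:14, Dmitri:12, Fatima:17, Halim:14, Mona:10, Nadia:9, Ximena:14.
The smallest farness is 9, for Nadia, so Nadia has the highest closeness.

Nadia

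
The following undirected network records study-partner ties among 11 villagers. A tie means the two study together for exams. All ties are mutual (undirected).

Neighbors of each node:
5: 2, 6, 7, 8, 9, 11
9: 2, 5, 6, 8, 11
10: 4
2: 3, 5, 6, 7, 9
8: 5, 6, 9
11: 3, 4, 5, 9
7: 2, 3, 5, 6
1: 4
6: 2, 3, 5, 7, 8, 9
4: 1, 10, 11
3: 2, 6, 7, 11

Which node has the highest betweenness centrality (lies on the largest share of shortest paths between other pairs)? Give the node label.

Unnormalized betweenness of each node: 1:0, 2:11/12, 3:14/3, 4:17, 5:47/6, 6:11/4, 7:1/4, 8:0, 9:5, 10:0, 11:259/12.
11 has the largest value, 259/12, making it the main broker — the node through which the most shortest paths run.

11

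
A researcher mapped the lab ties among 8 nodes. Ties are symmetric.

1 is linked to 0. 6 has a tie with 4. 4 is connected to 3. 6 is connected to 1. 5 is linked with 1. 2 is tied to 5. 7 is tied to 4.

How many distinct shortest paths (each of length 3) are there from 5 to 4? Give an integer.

1

The shortest distance is 3, and the only length-3 path is 5–1–6–4. So there is exactly 1 shortest path.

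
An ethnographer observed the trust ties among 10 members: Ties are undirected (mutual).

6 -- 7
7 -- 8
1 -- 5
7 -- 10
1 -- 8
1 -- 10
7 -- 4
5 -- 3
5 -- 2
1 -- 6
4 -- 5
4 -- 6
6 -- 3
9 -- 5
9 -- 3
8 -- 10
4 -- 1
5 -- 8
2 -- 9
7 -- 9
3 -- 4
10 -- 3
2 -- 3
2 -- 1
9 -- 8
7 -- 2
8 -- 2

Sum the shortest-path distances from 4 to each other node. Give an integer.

Distances from 4: 1:1, 2:2, 3:1, 5:1, 6:1, 7:1, 8:2, 9:2, 10:2.
Sum = 1 + 2 + 1 + 1 + 1 + 1 + 2 + 2 + 2 = 13.

13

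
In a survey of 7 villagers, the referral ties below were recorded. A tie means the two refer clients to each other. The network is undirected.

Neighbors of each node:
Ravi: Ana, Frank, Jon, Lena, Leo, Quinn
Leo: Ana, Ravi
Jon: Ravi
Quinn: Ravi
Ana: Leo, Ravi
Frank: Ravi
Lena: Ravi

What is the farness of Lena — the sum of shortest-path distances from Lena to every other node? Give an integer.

Distances from Lena: Ana:2, Frank:2, Jon:2, Leo:2, Quinn:2, Ravi:1.
Sum = 2 + 2 + 2 + 2 + 2 + 1 = 11.

11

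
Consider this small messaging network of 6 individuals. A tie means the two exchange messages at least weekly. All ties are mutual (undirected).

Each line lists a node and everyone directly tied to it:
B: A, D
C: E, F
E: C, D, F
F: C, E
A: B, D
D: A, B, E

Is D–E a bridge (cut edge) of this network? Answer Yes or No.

Yes

Without the D–E edge there is no alternate route between D and E, so the network disconnects. It is a bridge.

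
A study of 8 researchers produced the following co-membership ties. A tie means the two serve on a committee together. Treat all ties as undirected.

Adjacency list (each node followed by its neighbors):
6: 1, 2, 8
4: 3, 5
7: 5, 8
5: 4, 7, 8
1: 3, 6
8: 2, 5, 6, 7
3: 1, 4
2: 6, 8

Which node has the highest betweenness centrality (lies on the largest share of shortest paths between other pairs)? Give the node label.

8

Unnormalized betweenness of each node: 1:3, 2:0, 3:2, 4:3, 5:5, 6:5, 7:0, 8:7.
8 has the largest value, 7, making it the main broker — the node through which the most shortest paths run.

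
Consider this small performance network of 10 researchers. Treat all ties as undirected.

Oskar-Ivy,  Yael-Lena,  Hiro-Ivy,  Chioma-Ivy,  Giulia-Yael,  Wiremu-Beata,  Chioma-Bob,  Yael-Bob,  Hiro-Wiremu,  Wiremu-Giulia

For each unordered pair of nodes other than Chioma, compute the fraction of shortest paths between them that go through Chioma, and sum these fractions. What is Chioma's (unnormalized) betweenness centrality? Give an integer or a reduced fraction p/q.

Pairs whose geodesics pass through Chioma — Lena–Oskar: 1; Lena–Ivy: 1; Oskar–Bob: 1; Oskar–Yael: 1; Bob–Ivy: 1; Bob–Hiro: 1; Ivy–Yael: 1.
All other pairs contribute 0.
Summing the contributions gives betweenness(Chioma) = 7.

7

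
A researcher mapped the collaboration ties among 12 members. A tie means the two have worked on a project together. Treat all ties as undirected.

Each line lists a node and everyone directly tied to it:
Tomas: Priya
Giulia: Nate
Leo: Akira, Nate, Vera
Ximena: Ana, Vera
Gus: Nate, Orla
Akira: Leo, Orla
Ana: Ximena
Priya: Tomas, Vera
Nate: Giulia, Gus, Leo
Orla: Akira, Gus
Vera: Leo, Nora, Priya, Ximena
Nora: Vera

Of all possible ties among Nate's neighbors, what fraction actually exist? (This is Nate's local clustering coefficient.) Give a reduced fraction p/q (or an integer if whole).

0

Nate's neighbors: Giulia, Gus, and Leo (k = 3).
Possible neighbor pairs: C(3,2) = 3. Edges among them: none → e = 0.
Clustering(Nate) = 0/3 = 0.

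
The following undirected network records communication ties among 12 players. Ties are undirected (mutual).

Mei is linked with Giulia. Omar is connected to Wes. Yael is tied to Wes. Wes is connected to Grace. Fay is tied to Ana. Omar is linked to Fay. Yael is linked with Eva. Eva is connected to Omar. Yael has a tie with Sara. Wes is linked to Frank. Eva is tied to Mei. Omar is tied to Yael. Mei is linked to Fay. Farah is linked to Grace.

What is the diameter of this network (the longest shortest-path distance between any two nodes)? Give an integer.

6

Eccentricity of each node (its greatest distance to any other): Ana:5, Eva:4, Farah:6, Fay:4, Frank:5, Giulia:6, Grace:5, Mei:5, Omar:3, Sara:4, Wes:4, Yael:3.
The maximum eccentricity is 6, realized for instance by the pair Giulia–Farah via Giulia – Mei – Eva – Omar – Wes – Grace – Farah. So the diameter is 6.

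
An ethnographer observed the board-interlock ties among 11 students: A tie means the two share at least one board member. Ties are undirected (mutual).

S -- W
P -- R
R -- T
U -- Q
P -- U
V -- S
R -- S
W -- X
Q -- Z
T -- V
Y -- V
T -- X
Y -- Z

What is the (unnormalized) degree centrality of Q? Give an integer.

2

Q is directly tied to U and Z. That is 2 neighbors, so the degree of Q is 2.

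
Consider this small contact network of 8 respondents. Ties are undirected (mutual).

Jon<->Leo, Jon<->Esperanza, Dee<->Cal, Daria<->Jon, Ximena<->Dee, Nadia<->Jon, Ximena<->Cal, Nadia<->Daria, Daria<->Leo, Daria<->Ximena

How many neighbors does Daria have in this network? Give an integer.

4

Daria is directly tied to Jon, Leo, Nadia, and Ximena. That is 4 neighbors, so the degree of Daria is 4.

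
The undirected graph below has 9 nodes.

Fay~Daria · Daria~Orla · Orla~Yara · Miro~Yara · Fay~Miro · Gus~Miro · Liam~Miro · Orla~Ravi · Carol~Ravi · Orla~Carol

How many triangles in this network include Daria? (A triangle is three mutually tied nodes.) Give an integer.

0

Daria's neighbors are Fay and Orla, but none of them are tied to each other, so no triangle contains Daria.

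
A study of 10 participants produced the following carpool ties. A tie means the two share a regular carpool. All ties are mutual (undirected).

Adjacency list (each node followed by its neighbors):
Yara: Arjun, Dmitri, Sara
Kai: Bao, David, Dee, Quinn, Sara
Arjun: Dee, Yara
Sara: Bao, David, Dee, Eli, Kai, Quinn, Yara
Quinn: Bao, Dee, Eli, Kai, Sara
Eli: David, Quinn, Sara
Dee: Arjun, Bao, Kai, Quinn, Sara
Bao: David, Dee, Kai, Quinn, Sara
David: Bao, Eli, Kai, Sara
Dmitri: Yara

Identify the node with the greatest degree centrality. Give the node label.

Degrees — Arjun:2, Bao:5, David:4, Dee:5, Dmitri:1, Eli:3, Kai:5, Quinn:5, Sara:7, Yara:3.
The maximum is 7, attained only by Sara.

Sara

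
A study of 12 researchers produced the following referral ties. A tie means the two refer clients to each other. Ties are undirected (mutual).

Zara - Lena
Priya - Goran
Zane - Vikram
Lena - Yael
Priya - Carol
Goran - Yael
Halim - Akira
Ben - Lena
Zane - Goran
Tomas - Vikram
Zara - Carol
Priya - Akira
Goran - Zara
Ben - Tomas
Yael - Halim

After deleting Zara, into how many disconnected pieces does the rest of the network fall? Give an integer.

Zara's neighbors (Carol, Goran, and Lena) remain reachable from one another through other ties, so the rest of the network stays in one piece.

1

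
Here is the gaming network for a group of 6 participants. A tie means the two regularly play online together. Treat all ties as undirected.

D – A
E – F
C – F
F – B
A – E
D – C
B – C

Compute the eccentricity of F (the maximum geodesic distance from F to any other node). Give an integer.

2

Distances from F: A:2, B:1, C:1, D:2, E:1.
The largest is 2 (to D and A), so the eccentricity of F is 2.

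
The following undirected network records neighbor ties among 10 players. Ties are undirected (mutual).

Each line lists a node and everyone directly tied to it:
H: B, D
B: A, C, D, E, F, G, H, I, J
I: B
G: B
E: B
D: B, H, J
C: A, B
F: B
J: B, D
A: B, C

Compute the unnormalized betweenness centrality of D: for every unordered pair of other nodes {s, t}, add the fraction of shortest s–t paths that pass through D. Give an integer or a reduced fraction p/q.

Pairs whose geodesics pass through D — H–J: 1/2.
All other pairs contribute 0.
Summing the contributions gives betweenness(D) = 1/2.

1/2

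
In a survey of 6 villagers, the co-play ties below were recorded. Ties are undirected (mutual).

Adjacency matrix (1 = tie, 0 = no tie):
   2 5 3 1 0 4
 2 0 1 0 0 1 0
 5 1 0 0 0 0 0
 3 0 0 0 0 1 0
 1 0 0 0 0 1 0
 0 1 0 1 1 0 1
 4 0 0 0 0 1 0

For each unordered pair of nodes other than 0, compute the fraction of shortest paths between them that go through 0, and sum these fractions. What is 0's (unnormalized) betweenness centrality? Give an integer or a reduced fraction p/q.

9

Pairs whose geodesics pass through 0 — 2–3: 1; 2–1: 1; 2–4: 1; 5–3: 1; 5–1: 1; 5–4: 1; 3–1: 1; 3–4: 1; 1–4: 1.
All other pairs contribute 0.
Summing the contributions gives betweenness(0) = 9.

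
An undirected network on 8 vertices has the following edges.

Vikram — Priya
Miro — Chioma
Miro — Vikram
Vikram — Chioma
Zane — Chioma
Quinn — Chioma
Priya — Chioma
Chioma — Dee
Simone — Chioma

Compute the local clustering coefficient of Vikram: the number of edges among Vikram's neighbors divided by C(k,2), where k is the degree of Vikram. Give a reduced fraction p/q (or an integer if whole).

2/3

Vikram's neighbors: Chioma, Miro, and Priya (k = 3).
Possible neighbor pairs: C(3,2) = 3. Edges among them: Chioma–Miro, Chioma–Priya → e = 2.
Clustering(Vikram) = 2/3.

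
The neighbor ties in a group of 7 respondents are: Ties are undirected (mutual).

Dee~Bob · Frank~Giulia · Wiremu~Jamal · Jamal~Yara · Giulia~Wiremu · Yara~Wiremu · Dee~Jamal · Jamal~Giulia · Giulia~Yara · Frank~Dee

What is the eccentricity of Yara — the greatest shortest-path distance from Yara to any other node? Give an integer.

3

Distances from Yara: Bob:3, Dee:2, Frank:2, Giulia:1, Jamal:1, Wiremu:1.
The largest is 3 (to Bob), so the eccentricity of Yara is 3.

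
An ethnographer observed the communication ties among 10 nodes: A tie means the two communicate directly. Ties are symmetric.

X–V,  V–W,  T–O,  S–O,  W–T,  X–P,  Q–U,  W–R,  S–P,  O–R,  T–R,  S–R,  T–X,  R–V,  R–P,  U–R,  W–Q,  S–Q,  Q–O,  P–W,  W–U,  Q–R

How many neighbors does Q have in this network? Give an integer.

5

Q is directly tied to O, R, S, U, and W. That is 5 neighbors, so the degree of Q is 5.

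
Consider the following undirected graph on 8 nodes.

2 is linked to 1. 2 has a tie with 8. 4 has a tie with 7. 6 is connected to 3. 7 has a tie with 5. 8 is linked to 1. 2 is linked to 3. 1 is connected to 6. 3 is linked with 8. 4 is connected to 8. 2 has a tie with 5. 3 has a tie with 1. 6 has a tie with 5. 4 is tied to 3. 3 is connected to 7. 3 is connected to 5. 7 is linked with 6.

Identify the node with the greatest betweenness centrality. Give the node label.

Unnormalized betweenness of each node: 1:5/6, 2:5/6, 3:31/6, 4:1/2, 5:5/6, 6:5/6, 7:1, 8:1.
3 has the largest value, 31/6, making it the main broker — the node through which the most shortest paths run.

3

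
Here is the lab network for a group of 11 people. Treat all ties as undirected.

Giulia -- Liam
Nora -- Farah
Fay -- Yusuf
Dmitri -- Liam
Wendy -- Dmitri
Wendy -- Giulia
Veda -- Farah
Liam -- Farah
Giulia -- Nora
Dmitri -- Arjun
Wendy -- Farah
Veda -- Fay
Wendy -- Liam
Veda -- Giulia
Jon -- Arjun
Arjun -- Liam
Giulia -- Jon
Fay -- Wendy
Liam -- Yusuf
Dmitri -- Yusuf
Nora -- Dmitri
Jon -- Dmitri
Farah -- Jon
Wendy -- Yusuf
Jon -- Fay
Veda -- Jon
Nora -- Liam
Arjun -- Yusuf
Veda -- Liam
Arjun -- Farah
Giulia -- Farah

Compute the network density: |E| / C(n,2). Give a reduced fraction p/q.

31/55

There are 31 edges and 11 nodes, so the maximum possible is C(11,2) = 55.
Density = 31/55.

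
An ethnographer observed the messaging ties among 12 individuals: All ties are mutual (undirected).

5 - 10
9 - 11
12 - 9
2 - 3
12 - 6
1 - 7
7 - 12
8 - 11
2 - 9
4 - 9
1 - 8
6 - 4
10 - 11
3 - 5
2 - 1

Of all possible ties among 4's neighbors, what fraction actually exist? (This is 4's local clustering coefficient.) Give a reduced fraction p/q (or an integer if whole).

4's neighbors: 6 and 9 (k = 2).
Possible neighbor pairs: C(2,2) = 1. Edges among them: none → e = 0.
Clustering(4) = 0/1.

0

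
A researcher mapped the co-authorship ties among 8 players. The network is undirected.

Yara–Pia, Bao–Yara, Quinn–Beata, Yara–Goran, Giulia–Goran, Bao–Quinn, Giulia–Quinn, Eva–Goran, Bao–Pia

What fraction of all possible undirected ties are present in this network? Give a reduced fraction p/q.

There are 9 edges and 8 nodes, so the maximum possible is C(8,2) = 28.
Density = 9/28.

9/28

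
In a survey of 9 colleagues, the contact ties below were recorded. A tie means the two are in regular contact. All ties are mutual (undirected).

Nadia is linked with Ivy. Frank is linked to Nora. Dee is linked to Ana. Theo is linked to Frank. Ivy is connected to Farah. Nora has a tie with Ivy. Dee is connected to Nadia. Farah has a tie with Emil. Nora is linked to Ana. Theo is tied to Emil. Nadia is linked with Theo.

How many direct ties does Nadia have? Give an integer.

Nadia is directly tied to Dee, Ivy, and Theo. That is 3 neighbors, so the degree of Nadia is 3.

3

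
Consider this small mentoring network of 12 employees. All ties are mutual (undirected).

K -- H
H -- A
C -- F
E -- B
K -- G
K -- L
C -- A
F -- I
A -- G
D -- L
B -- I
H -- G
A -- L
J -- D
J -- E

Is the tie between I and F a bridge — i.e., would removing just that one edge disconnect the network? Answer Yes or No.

No

Even without that edge, I still reaches F via I – B – E – J – D – L – A – C – F, so the network stays connected. Not a bridge.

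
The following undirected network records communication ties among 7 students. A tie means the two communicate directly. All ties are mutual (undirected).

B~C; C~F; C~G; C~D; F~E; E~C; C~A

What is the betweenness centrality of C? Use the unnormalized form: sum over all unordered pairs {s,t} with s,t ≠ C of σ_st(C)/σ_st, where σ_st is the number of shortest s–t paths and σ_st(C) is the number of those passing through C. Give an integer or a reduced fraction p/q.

14

Pairs whose geodesics pass through C — F–A: 1; F–B: 1; F–G: 1; F–D: 1; E–A: 1; E–B: 1; E–G: 1; E–D: 1; A–B: 1; A–G: 1; A–D: 1; B–G: 1; B–D: 1; G–D: 1.
All other pairs contribute 0.
Summing the contributions gives betweenness(C) = 14.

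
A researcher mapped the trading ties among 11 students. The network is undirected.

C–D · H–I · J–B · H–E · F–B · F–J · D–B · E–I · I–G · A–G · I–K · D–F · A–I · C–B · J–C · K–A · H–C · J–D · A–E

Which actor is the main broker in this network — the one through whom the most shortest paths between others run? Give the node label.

H

Unnormalized betweenness of each node: A:3/2, B:7/3, C:24, D:7/3, E:3, F:0, G:0, H:25, I:33/2, J:7/3, K:0.
H has the largest value, 25, making it the main broker — the node through which the most shortest paths run.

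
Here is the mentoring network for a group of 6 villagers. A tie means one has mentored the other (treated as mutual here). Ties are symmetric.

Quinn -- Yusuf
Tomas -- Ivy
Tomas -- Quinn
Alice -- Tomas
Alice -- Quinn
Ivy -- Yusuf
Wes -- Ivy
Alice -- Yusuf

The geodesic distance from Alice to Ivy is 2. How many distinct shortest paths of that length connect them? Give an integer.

2

The shortest distance is 2. The length-2 paths are: Alice–Tomas–Ivy; Alice–Yusuf–Ivy.
That gives 2 distinct shortest paths.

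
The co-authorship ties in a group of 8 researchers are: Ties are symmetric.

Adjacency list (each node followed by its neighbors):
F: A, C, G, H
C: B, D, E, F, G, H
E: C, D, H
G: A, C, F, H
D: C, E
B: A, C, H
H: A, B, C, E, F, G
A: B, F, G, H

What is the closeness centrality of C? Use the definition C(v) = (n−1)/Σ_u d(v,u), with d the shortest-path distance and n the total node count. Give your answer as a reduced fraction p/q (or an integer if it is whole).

7/8

Distances from C: A:2, B:1, D:1, E:1, F:1, G:1, H:1. Sum = 8.
n = 8, so closeness = 7/8.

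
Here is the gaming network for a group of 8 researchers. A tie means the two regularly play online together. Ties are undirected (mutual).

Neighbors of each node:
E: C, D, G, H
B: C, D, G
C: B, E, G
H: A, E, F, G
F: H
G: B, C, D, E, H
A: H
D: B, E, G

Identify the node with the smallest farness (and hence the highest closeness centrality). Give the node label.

Farness (sum of distances to all others) for each node — A:16, B:13, C:13, D:13, E:10, F:16, G:9, H:10.
The smallest farness is 9, for G, so G has the highest closeness.

G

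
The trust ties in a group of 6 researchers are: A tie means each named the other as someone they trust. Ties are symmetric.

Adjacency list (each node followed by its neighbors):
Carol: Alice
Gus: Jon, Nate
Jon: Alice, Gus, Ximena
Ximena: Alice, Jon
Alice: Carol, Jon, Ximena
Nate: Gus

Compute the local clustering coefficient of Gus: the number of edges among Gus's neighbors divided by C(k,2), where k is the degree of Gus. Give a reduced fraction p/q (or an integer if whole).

Gus's neighbors: Jon and Nate (k = 2).
Possible neighbor pairs: C(2,2) = 1. Edges among them: none → e = 0.
Clustering(Gus) = 0/1.

0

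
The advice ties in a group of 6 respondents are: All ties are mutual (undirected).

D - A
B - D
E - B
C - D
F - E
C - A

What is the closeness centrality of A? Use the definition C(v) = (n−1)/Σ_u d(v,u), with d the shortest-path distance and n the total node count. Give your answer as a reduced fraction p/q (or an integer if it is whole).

5/11

Distances from A: B:2, C:1, D:1, E:3, F:4. Sum = 11.
n = 6, so closeness = 5/11.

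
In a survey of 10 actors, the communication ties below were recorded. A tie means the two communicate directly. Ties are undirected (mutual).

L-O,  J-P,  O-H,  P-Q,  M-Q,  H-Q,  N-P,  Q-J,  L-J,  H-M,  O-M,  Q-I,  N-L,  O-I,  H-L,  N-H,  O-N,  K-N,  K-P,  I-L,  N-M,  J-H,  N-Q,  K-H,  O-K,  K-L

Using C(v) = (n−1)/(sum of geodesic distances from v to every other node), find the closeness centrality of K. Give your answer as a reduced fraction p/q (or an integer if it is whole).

9/13

Distances from K: H:1, I:2, J:2, L:1, M:2, N:1, O:1, P:1, Q:2. Sum = 13.
n = 10, so closeness = 9/13.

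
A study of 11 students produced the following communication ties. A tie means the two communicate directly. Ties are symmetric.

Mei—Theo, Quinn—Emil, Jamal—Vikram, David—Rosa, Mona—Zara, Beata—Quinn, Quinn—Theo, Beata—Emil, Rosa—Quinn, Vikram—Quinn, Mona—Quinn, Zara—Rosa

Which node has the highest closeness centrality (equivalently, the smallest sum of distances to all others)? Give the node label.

Quinn

Farness (sum of distances to all others) for each node — Beata:22, David:28, Emil:22, Jamal:30, Mei:30, Mona:21, Quinn:14, Rosa:19, Theo:21, Vikram:21, Zara:26.
The smallest farness is 14, for Quinn, so Quinn has the highest closeness.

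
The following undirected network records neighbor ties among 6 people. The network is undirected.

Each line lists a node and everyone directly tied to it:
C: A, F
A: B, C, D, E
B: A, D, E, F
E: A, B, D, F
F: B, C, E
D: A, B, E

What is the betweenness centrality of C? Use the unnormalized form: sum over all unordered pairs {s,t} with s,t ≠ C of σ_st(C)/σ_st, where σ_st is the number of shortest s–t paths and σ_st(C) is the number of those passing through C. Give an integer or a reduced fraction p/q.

Pairs whose geodesics pass through C — A–F: 1/3.
All other pairs contribute 0.
Summing the contributions gives betweenness(C) = 1/3.

1/3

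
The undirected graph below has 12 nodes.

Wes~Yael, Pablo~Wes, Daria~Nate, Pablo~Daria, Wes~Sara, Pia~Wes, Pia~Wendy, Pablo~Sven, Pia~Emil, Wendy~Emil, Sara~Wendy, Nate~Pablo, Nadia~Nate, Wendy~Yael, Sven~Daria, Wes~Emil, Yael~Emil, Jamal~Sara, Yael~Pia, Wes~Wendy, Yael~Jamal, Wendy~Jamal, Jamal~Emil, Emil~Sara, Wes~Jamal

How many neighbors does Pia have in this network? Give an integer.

Pia is directly tied to Emil, Wendy, Wes, and Yael. That is 4 neighbors, so the degree of Pia is 4.

4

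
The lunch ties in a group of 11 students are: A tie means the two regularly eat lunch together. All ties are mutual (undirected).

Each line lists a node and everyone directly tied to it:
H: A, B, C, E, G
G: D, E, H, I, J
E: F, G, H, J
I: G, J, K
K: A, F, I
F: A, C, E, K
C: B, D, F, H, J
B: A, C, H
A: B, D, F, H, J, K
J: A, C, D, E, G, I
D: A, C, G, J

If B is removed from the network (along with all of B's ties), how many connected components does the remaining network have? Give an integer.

1

B's neighbors (A, C, and H) remain reachable from one another through other ties, so the rest of the network stays in one piece.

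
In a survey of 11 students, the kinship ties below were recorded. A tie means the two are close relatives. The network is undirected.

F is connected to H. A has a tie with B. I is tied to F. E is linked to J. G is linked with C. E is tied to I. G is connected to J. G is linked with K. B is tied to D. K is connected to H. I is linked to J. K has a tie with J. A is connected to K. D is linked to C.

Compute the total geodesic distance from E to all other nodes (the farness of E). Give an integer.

Distances from E: A:3, B:4, C:3, D:4, F:2, G:2, H:3, I:1, J:1, K:2.
Sum = 3 + 4 + 3 + 4 + 2 + 2 + 3 + 1 + 1 + 2 = 25.

25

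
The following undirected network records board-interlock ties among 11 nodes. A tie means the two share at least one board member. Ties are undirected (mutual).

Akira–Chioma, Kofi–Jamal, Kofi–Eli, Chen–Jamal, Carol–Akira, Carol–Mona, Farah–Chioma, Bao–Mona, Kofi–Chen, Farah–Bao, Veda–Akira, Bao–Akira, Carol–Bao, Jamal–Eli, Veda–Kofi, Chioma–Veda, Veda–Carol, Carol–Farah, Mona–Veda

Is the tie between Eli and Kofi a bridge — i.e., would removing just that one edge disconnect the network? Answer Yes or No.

Even without that edge, Eli still reaches Kofi via Eli – Jamal – Kofi, so the network stays connected. Not a bridge.

No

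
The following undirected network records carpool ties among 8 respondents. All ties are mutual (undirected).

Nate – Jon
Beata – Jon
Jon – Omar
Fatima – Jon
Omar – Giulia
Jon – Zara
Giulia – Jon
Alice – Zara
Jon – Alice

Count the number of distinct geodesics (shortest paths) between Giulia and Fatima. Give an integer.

The shortest distance is 2, and the only length-2 path is Giulia–Jon–Fatima. So there is exactly 1 shortest path.

1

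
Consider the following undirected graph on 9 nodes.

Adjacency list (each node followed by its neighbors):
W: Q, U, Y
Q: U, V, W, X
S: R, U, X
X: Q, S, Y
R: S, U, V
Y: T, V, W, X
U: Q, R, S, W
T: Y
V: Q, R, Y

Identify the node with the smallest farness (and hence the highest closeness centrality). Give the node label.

Farness (sum of distances to all others) for each node — Q:13, R:14, S:14, T:19, U:13, V:13, W:13, X:13, Y:12.
The smallest farness is 12, for Y, so Y has the highest closeness.

Y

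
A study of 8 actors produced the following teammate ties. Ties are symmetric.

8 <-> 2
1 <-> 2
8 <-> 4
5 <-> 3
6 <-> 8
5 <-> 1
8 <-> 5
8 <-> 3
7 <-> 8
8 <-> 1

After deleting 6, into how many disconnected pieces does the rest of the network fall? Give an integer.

6's neighbors (8) remain reachable from one another through other ties, so the rest of the network stays in one piece.

1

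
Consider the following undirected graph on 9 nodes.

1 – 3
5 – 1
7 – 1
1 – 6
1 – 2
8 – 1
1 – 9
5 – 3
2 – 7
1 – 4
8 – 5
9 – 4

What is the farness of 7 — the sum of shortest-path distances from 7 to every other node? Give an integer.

Distances from 7: 1:1, 2:1, 3:2, 4:2, 5:2, 6:2, 8:2, 9:2.
Sum = 1 + 1 + 2 + 2 + 2 + 2 + 2 + 2 = 14.

14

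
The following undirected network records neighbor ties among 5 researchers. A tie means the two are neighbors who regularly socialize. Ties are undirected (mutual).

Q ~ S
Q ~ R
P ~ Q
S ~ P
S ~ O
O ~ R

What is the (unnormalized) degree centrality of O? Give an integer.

2

O is directly tied to R and S. That is 2 neighbors, so the degree of O is 2.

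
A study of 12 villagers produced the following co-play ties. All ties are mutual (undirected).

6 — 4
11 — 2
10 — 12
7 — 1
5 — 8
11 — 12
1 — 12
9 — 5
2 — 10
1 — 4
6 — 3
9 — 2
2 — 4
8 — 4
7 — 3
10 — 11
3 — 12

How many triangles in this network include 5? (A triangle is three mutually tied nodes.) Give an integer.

0

5's neighbors are 8 and 9, but none of them are tied to each other, so no triangle contains 5.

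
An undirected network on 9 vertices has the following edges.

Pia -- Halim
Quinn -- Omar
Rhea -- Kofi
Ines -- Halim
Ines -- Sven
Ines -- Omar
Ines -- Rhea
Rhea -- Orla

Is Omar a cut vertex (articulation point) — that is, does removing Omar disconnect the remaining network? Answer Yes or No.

Removing Omar leaves {Quinn} with no path to {Halim, Ines, Kofi, Orla, Pia, Rhea, and Sven}, so the network splits into 2 components. Omar is a cut vertex.

Yes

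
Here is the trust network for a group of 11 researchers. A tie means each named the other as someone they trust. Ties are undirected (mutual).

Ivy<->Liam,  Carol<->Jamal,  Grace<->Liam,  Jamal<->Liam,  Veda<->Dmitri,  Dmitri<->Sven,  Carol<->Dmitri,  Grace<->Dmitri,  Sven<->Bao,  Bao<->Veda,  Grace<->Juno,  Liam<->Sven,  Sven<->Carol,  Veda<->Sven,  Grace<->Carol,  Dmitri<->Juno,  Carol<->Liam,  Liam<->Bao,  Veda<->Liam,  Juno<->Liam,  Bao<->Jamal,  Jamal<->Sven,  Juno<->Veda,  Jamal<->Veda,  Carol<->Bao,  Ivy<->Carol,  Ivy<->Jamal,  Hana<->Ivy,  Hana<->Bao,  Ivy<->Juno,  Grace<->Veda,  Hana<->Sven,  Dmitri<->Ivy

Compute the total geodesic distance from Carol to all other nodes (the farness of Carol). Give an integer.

13

Distances from Carol: Bao:1, Dmitri:1, Grace:1, Hana:2, Ivy:1, Jamal:1, Juno:2, Liam:1, Sven:1, Veda:2.
Sum = 1 + 1 + 1 + 2 + 1 + 1 + 2 + 1 + 1 + 2 = 13.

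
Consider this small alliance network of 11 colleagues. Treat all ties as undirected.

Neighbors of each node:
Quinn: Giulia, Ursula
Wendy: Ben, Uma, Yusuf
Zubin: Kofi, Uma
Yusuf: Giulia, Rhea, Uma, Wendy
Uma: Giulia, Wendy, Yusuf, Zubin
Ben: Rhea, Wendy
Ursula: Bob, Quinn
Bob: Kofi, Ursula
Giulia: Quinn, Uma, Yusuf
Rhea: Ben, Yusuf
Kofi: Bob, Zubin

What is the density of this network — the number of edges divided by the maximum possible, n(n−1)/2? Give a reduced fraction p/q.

14/55

There are 14 edges and 11 nodes, so the maximum possible is C(11,2) = 55.
Density = 14/55.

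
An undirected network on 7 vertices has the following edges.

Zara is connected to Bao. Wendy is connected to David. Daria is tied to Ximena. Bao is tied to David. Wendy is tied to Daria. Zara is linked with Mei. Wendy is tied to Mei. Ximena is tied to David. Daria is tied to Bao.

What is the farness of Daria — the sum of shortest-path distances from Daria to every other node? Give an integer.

9

Distances from Daria: Bao:1, David:2, Mei:2, Wendy:1, Ximena:1, Zara:2.
Sum = 1 + 2 + 2 + 1 + 1 + 2 = 9.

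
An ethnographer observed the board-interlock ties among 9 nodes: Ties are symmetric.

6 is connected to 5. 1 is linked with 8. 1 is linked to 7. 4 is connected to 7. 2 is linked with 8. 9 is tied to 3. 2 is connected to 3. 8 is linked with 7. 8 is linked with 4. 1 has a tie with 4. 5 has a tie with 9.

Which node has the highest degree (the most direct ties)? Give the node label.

8

Degrees — 1:3, 2:2, 3:2, 4:3, 5:2, 6:1, 7:3, 8:4, 9:2.
The maximum is 4, attained only by 8.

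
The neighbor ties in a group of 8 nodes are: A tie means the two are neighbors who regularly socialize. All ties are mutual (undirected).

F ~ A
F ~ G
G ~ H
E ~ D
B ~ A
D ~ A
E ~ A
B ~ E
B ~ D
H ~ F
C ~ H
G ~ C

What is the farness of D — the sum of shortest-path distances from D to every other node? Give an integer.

15

Distances from D: A:1, B:1, C:4, E:1, F:2, G:3, H:3.
Sum = 1 + 1 + 4 + 1 + 2 + 3 + 3 = 15.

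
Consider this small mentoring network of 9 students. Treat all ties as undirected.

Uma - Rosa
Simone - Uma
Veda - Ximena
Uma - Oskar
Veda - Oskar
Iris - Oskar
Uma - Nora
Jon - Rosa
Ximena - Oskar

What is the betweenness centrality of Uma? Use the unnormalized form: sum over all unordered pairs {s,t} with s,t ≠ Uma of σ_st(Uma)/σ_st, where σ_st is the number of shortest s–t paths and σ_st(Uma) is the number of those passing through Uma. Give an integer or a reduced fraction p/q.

21

Pairs whose geodesics pass through Uma — Simone–Iris: 1; Simone–Jon: 1; Simone–Ximena: 1; Simone–Veda: 1; Simone–Nora: 1; Simone–Rosa: 1; Simone–Oskar: 1; Iris–Jon: 1; Iris–Nora: 1; Iris–Rosa: 1; Jon–Ximena: 1; Jon–Veda: 1; Jon–Nora: 1; Jon–Oskar: 1 … (+7 more pairs).
All other pairs contribute 0.
Summing the contributions gives betweenness(Uma) = 21.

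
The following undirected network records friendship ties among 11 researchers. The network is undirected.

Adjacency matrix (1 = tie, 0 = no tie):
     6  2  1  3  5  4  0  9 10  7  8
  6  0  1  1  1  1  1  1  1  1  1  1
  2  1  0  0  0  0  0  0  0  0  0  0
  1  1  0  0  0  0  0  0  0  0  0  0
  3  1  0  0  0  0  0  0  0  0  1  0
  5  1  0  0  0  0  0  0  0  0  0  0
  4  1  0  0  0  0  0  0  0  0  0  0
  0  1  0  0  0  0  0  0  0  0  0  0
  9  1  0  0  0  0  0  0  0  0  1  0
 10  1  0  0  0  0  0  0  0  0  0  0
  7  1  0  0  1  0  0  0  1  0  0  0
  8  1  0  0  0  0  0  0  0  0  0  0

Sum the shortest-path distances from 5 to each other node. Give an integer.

19

Distances from 5: 0:2, 1:2, 2:2, 3:2, 4:2, 6:1, 7:2, 8:2, 9:2, 10:2.
Sum = 2 + 2 + 2 + 2 + 2 + 1 + 2 + 2 + 2 + 2 = 19.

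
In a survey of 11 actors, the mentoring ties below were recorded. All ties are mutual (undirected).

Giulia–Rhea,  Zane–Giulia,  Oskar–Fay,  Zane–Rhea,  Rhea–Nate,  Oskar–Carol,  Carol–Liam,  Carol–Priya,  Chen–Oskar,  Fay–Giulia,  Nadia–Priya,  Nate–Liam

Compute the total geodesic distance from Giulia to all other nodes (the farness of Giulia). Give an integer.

25

Distances from Giulia: Carol:3, Chen:3, Fay:1, Liam:3, Nadia:5, Nate:2, Oskar:2, Priya:4, Rhea:1, Zane:1.
Sum = 3 + 3 + 1 + 3 + 5 + 2 + 2 + 4 + 1 + 1 = 25.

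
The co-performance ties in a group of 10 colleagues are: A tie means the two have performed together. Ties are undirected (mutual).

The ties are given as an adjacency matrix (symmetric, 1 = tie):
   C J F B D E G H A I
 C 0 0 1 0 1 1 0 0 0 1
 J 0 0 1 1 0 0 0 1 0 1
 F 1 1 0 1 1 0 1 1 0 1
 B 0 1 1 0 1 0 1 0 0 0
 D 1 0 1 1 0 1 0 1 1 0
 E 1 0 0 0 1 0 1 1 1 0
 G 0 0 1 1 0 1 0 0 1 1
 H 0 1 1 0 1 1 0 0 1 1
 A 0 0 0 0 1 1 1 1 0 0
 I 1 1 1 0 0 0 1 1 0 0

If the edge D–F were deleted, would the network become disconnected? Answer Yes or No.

Even without that edge, D still reaches F via D – C – F, so the network stays connected. Not a bridge.

No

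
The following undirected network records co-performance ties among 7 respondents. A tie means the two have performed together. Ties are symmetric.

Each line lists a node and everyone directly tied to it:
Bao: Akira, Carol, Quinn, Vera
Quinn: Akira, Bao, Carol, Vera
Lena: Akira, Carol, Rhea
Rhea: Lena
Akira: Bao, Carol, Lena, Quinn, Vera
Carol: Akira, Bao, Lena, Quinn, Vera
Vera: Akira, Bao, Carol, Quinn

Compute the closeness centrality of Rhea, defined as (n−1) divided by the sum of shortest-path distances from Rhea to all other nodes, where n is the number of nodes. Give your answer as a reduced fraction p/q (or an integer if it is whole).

3/7

Distances from Rhea: Akira:2, Bao:3, Carol:2, Lena:1, Quinn:3, Vera:3. Sum = 14.
n = 7, so closeness = 6/14 = 3/7.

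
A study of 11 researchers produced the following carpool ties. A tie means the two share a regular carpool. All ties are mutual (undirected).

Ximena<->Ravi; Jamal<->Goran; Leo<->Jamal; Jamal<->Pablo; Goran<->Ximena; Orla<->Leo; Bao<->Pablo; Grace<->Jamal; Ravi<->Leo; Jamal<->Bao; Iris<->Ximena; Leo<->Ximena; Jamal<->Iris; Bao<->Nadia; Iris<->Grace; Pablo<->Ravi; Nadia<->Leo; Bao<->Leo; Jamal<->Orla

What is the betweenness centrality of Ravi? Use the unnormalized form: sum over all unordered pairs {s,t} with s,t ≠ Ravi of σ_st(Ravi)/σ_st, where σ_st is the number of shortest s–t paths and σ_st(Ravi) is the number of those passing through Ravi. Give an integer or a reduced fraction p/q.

Pairs whose geodesics pass through Ravi — Ximena–Pablo: 1; Leo–Pablo: 1/3.
All other pairs contribute 0.
Summing the contributions gives betweenness(Ravi) = 4/3.

4/3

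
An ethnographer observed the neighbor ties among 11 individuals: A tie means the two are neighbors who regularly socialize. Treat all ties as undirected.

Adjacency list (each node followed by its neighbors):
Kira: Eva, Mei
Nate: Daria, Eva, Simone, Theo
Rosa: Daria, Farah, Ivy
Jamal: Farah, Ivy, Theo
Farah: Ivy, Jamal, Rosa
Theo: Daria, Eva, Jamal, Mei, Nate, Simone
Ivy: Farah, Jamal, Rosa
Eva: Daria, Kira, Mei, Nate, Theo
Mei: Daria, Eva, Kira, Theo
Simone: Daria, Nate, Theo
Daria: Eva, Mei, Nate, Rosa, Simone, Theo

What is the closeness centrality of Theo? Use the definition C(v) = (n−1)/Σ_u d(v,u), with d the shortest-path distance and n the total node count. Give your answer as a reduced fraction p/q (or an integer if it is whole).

Distances from Theo: Daria:1, Eva:1, Farah:2, Ivy:2, Jamal:1, Kira:2, Mei:1, Nate:1, Rosa:2, Simone:1. Sum = 14.
n = 11, so closeness = 10/14 = 5/7.

5/7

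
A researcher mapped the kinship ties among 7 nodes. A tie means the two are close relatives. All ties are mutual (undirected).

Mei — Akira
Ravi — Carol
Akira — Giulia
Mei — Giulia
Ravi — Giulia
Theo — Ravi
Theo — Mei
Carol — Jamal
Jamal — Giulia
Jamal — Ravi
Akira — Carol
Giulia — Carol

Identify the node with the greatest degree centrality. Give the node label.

Giulia

Degrees — Akira:3, Carol:4, Giulia:5, Jamal:3, Mei:3, Ravi:4, Theo:2.
The maximum is 5, attained only by Giulia.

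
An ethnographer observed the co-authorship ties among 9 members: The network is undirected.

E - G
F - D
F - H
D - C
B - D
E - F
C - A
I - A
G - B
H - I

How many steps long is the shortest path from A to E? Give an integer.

One shortest route is A – I – H – F – E, which uses 4 edges, and at distance 3 from A we only reach {B, F}, which does not include E. So d(A,E) = 4.

4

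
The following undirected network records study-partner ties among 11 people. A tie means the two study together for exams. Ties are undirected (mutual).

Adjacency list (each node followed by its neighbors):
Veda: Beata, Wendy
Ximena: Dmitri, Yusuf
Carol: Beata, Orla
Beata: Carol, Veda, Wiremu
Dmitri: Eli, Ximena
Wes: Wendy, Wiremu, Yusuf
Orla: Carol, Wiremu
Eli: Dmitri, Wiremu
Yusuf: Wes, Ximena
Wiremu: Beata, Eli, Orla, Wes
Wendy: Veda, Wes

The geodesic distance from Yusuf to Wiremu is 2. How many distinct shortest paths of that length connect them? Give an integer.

1

The shortest distance is 2, and the only length-2 path is Yusuf–Wes–Wiremu. So there is exactly 1 shortest path.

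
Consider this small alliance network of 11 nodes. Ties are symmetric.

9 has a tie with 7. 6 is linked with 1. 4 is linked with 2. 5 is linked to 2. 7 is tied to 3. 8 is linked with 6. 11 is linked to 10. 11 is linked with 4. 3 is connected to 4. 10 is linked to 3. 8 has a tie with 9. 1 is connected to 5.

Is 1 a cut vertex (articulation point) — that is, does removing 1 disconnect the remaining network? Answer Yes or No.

No

Even without 1, every remaining node can still reach every other (the residual graph is connected), so 1 is not a cut vertex.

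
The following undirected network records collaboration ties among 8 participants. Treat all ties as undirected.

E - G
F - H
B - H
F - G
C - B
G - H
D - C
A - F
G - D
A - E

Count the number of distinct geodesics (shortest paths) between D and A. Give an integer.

The shortest distance is 3. The length-3 paths are: D–G–E–A; D–G–F–A.
That gives 2 distinct shortest paths.

2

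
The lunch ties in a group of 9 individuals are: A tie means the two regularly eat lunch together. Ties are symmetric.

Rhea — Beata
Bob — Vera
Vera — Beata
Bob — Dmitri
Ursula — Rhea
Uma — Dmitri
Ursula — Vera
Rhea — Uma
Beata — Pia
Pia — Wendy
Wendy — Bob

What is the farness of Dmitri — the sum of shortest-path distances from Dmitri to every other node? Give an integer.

17

Distances from Dmitri: Beata:3, Bob:1, Pia:3, Rhea:2, Uma:1, Ursula:3, Vera:2, Wendy:2.
Sum = 3 + 1 + 3 + 2 + 1 + 3 + 2 + 2 = 17.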